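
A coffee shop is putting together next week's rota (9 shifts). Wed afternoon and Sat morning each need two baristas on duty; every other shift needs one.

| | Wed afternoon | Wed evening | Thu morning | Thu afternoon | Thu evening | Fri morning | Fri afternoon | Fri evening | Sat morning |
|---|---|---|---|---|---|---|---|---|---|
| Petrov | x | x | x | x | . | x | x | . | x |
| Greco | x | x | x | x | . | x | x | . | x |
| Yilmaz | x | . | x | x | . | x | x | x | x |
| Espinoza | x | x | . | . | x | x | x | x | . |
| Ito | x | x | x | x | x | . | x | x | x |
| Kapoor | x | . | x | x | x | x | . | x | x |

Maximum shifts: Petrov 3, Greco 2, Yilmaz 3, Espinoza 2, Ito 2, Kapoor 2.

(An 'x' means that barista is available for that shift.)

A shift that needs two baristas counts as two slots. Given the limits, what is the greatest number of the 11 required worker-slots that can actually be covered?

11

Total capacity across all baristas is 3+2+3+2+2+2 = 14, and 11 slots are needed, so at most 11 can be filled.
An assignment achieving 11: Wed afternoon→Yilmaz+Espinoza, Wed evening→Petrov, Thu morning→Petrov, Thu afternoon→Petrov, Thu evening→Espinoza, Fri morning→Greco, Fri afternoon→Greco, Fri evening→Yilmaz, Sat morning→Yilmaz+Ito.
Loads: Petrov 3/3, Greco 2/2, Yilmaz 3/3, Espinoza 2/2, Ito 1/2, Kapoor 0/2.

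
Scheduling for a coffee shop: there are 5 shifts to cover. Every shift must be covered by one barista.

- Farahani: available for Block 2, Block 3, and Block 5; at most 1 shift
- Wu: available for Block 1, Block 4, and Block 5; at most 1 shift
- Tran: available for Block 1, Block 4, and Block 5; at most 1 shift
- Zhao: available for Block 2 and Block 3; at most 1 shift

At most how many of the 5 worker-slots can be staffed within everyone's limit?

Total capacity across all baristas is 1+1+1+1 = 4, and 5 slots are needed, so at most 4 can be filled.
An assignment achieving 4: Block 1→Wu, Block 2→Farahani, Block 3→Zhao, Block 4→Tran.
Loads: Farahani 1/1, Wu 1/1, Tran 1/1, Zhao 1/1.

4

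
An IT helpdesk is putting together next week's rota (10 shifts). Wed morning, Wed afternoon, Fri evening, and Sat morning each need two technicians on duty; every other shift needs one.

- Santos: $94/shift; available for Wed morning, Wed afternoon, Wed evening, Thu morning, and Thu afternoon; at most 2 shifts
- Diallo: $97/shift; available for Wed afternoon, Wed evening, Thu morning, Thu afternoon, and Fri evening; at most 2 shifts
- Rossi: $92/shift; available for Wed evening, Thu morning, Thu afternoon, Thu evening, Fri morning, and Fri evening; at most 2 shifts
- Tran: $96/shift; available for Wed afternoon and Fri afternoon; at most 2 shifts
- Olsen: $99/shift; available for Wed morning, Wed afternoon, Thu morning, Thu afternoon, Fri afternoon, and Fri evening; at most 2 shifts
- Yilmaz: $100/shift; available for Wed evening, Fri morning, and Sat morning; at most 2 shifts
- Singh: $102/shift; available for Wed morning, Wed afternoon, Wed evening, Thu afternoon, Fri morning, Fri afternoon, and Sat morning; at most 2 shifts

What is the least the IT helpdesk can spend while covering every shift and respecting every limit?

Thu evening can only be covered by Rossi, so that assignment is forced.
Sat morning can only be covered by Yilmaz and Singh, so that assignment is forced.
Picking the cheapest available technician for each shift independently would cost $1330, but that ignores the shift limits.
An optimal schedule: Wed morning→Santos+Olsen, Wed afternoon→Tran+Singh, Wed evening→Yilmaz, Thu morning→Santos, Thu afternoon→Diallo, Thu evening→Rossi, Fri morning→Rossi, Fri afternoon→Tran, Fri evening→Diallo+Olsen, Sat morning→Yilmaz+Singh.
Total: 94 + 99 + 96 + 102 + 100 + 94 + 97 + 92 + 92 + 96 + 97 + 99 + 100 + 102 = $1360.

$1360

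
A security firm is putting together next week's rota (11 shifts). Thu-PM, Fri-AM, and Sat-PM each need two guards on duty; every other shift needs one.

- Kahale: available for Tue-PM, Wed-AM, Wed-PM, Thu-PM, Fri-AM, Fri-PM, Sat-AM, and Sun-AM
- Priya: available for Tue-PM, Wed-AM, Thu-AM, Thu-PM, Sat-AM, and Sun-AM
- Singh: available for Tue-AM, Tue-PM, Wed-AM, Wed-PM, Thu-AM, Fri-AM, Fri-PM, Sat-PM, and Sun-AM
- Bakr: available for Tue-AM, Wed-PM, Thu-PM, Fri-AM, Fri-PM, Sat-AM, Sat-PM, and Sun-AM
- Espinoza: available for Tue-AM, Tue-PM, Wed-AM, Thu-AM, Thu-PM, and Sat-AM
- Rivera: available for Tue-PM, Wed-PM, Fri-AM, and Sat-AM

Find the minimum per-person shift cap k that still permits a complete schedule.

With 6 guards and 14 worker-slots to fill, someone must work at least ⌈14/6⌉ = 3 shifts, so k ≥ 3.
k = 3 works: Tue-AM→Singh, Tue-PM→Priya, Wed-AM→Kahale, Wed-PM→Kahale, Thu-AM→Priya, Thu-PM→Bakr+Espinoza, Fri-AM→Singh+Rivera, Fri-PM→Kahale, Sat-AM→Bakr, Sat-PM→Singh+Bakr, Sun-AM→Priya.
Loads: Kahale 3, Priya 3, Singh 3, Bakr 3, Espinoza 1, Rivera 1 — all ≤ 3.

3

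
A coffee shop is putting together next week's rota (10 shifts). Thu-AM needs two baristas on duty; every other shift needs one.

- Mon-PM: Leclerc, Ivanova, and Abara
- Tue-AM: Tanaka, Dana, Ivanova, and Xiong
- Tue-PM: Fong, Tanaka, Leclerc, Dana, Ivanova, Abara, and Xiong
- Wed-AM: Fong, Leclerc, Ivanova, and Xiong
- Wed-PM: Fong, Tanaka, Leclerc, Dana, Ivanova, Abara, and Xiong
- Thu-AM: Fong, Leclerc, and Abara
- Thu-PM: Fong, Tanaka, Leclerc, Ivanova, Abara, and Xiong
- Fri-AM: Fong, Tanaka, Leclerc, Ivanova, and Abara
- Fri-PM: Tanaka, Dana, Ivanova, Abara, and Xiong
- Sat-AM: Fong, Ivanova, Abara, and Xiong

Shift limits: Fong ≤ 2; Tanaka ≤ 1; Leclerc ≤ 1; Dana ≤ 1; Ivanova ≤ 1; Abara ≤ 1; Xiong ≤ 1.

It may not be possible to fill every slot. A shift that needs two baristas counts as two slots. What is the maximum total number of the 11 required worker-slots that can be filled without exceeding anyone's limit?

8

Total capacity across all baristas is 2+1+1+1+1+1+1 = 8, and 11 slots are needed, so at most 8 can be filled.
An assignment achieving 8: Mon-PM→Leclerc, Tue-AM→Tanaka, Wed-AM→Fong, Thu-AM→Fong+Abara, Thu-PM→Xiong, Fri-PM→Dana, Sat-AM→Ivanova.
Loads: Fong 2/2, Tanaka 1/1, Leclerc 1/1, Dana 1/1, Ivanova 1/1, Abara 1/1, Xiong 1/1.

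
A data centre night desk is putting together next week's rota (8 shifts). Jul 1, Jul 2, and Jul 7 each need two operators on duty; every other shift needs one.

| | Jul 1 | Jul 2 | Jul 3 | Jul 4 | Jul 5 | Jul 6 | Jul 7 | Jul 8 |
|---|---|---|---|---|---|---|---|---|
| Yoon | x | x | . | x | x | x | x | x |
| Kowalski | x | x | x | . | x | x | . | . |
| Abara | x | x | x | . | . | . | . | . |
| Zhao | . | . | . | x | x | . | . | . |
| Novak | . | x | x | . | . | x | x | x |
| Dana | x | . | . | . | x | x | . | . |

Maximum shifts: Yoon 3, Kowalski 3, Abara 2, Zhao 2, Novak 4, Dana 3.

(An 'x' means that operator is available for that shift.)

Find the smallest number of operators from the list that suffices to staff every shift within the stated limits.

4

11 slots to fill and no one can take more than 4, so at least ⌈11/4⌉ = 3 operators are needed.
Any 3 operators together have capacity at most 4+3+3 = 10 < 11 slots, so 3 can never suffice.
Yoon, Kowalski, Abara, and Novak alone can cover everything: Jul 1→Kowalski+Abara, Jul 2→Abara+Novak, Jul 3→Kowalski, Jul 4→Yoon, Jul 5→Yoon, Jul 6→Kowalski, Jul 7→Yoon+Novak, Jul 8→Novak.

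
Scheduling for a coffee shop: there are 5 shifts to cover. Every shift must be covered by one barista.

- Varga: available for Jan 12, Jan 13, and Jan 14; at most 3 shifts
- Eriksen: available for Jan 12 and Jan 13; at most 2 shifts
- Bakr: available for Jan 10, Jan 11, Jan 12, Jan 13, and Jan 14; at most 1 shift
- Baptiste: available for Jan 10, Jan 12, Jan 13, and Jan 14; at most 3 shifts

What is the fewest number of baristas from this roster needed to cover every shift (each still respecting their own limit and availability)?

3

5 slots to fill and no one can take more than 3, so at least ⌈5/3⌉ = 2 baristas are needed.
No set of 2 baristas can cover every shift (each such set leaves at least one shift with no one available or exceeds a cap).
Varga, Bakr, and Baptiste alone can cover everything: Jan 10→Baptiste, Jan 11→Bakr, Jan 12→Varga, Jan 13→Varga, Jan 14→Varga.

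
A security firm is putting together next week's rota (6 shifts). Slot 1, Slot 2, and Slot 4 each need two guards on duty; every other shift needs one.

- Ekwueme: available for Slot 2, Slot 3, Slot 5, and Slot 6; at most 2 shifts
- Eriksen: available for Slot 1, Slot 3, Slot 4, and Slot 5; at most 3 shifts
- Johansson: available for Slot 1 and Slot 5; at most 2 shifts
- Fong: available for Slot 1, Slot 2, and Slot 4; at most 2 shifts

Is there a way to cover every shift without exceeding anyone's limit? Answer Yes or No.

Yes

Slot 2 can only be covered by Ekwueme and Fong, so that assignment is forced.
Slot 4 can only be covered by Eriksen and Fong, so that assignment is forced.
Slot 6 can only be covered by Ekwueme, so that assignment is forced.
One valid schedule: Slot 1→Eriksen+Johansson, Slot 2→Ekwueme+Fong, Slot 3→Eriksen, Slot 4→Eriksen+Fong, Slot 5→Johansson, Slot 6→Ekwueme.
Loads: Ekwueme 2/2, Eriksen 3/3, Johansson 2/2, Fong 2/2 — all within limits.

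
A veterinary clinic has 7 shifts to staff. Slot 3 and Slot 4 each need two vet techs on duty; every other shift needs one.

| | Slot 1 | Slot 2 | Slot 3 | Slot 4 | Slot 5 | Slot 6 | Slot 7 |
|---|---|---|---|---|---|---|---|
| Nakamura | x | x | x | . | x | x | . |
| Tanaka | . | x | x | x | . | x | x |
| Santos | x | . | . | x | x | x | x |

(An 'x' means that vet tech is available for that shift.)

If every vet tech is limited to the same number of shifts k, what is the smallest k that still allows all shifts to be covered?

With 3 vet techs and 9 worker-slots to fill, someone must work at least ⌈9/3⌉ = 3 shifts, so k ≥ 3.
k = 3 works: Slot 1→Nakamura, Slot 2→Nakamura, Slot 3→Nakamura+Tanaka, Slot 4→Tanaka+Santos, Slot 5→Santos, Slot 6→Santos, Slot 7→Tanaka.
Loads: Nakamura 3, Tanaka 3, Santos 3 — all ≤ 3.

3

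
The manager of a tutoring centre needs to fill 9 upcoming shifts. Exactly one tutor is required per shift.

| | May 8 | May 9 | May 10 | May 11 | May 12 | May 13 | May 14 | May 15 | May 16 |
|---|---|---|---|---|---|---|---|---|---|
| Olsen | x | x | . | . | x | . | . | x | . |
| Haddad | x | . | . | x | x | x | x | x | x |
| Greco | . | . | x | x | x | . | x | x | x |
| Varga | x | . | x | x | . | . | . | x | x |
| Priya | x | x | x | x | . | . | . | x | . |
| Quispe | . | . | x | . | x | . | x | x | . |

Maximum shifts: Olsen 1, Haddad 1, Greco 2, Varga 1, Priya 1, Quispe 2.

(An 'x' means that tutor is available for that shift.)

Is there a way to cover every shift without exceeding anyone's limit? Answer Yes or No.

Total capacity is 1+1+2+1+1+2 = 8 but 9 worker-slots are needed — infeasible.

No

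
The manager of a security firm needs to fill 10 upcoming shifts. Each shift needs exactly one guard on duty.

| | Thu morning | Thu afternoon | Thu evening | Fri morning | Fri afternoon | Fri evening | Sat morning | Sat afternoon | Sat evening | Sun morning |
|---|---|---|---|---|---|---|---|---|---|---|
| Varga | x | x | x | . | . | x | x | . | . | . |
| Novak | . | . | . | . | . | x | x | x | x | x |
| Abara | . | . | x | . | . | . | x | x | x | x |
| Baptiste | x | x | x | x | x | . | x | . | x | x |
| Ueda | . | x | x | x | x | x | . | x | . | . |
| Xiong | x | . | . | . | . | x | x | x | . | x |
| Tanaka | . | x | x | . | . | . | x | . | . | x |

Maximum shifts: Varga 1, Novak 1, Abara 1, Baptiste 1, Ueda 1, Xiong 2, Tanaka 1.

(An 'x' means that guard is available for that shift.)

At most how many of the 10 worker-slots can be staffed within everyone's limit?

8

Total capacity across all guards is 1+1+1+1+1+2+1 = 8, and 10 slots are needed, so at most 8 can be filled.
An assignment achieving 8: Thu morning→Varga, Thu afternoon→Tanaka, Fri morning→Baptiste, Fri afternoon→Ueda, Fri evening→Xiong, Sat afternoon→Abara, Sat evening→Novak, Sun morning→Xiong.
Loads: Varga 1/1, Novak 1/1, Abara 1/1, Baptiste 1/1, Ueda 1/1, Xiong 2/2, Tanaka 1/1.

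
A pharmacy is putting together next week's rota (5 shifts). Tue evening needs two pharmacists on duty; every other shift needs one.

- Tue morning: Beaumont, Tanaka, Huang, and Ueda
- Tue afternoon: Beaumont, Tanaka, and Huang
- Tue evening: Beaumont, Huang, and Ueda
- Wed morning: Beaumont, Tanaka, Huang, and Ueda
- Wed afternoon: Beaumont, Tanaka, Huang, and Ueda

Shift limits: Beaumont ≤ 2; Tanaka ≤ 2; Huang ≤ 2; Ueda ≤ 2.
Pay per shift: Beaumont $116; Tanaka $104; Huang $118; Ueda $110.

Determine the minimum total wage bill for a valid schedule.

Picking the cheapest available pharmacist for each shift independently would cost $642, but that ignores the shift limits.
An optimal schedule: Tue morning→Tanaka, Tue afternoon→Tanaka, Tue evening→Ueda+Beaumont, Wed morning→Ueda, Wed afternoon→Beaumont.
Total: 104 + 104 + 110 + 116 + 110 + 116 = $660.

$660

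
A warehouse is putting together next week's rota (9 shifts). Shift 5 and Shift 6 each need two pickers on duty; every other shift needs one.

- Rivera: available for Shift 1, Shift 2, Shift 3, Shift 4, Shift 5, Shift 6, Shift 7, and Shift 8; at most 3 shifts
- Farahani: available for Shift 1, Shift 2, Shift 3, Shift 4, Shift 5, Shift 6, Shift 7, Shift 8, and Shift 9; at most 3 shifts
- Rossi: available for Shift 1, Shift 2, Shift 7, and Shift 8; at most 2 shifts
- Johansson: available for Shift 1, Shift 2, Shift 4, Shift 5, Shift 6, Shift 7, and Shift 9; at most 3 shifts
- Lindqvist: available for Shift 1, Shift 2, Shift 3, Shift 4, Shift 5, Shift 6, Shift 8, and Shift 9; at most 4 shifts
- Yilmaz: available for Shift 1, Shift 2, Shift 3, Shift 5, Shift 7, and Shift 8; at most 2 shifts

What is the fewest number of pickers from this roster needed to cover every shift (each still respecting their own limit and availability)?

4

11 slots to fill and no one can take more than 4, so at least ⌈11/4⌉ = 3 pickers are needed.
Any 3 pickers together have capacity at most 4+3+3 = 10 < 11 slots, so 3 can never suffice.
Rivera, Farahani, Rossi, and Johansson alone can cover everything: Shift 1→Rossi, Shift 2→Johansson, Shift 3→Rivera, Shift 4→Rivera, Shift 5→Rivera+Farahani, Shift 6→Farahani+Johansson, Shift 7→Johansson, Shift 8→Rossi, Shift 9→Farahani.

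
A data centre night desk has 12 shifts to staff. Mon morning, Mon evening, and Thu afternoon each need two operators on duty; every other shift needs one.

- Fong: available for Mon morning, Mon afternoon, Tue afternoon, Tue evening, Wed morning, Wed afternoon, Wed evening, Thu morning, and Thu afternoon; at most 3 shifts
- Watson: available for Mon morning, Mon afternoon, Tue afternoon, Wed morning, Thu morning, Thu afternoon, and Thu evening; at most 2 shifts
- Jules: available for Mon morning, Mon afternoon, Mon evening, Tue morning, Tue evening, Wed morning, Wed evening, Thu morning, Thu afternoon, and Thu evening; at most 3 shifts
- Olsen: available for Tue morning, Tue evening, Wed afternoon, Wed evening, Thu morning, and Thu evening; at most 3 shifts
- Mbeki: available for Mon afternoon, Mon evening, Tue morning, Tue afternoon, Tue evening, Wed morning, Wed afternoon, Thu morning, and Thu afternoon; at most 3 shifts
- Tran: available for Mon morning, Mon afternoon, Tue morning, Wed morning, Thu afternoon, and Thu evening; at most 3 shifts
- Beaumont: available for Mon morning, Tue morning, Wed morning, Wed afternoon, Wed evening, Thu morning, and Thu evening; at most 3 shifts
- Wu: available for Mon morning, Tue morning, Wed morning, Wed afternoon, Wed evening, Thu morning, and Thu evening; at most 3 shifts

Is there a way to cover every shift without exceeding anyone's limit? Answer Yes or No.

Mon evening can only be covered by Jules and Mbeki, so that assignment is forced.
One valid schedule: Mon morning→Tran+Beaumont, Mon afternoon→Fong, Mon evening→Jules+Mbeki, Tue morning→Jules, Tue afternoon→Fong, Tue evening→Fong, Wed morning→Watson, Wed afternoon→Olsen, Wed evening→Jules, Thu morning→Olsen, Thu afternoon→Mbeki+Tran, Thu evening→Watson.
Loads: Fong 3/3, Watson 2/2, Jules 3/3, Olsen 2/3, Mbeki 2/3, Tran 2/3, Beaumont 1/3, Wu 0/3 — all within limits.

Yes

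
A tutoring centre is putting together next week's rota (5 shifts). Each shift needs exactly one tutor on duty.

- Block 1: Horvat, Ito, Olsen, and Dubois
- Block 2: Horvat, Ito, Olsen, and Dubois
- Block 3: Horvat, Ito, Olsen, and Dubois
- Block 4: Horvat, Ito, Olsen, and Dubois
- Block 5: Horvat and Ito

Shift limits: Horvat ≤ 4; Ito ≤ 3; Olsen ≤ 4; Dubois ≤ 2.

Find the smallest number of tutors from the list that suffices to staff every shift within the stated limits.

2

5 slots to fill and no one can take more than 4, so at least ⌈5/4⌉ = 2 tutors are needed.
Horvat and Ito alone can cover everything: Block 1→Horvat, Block 2→Horvat, Block 3→Horvat, Block 4→Horvat, Block 5→Ito.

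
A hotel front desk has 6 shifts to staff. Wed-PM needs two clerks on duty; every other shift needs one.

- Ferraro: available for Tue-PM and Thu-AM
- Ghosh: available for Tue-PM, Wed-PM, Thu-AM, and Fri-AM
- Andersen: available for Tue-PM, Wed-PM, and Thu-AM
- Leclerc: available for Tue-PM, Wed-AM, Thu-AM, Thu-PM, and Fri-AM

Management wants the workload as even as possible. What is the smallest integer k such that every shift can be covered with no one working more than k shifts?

With 4 clerks and 7 worker-slots to fill, someone must work at least ⌈7/4⌉ = 2 shifts, so k ≥ 2.
k = 2 works: Tue-PM→Ferraro, Wed-AM→Leclerc, Wed-PM→Ghosh+Andersen, Thu-AM→Ferraro, Thu-PM→Leclerc, Fri-AM→Ghosh.
Loads: Ferraro 2, Ghosh 2, Andersen 1, Leclerc 2 — all ≤ 2.

2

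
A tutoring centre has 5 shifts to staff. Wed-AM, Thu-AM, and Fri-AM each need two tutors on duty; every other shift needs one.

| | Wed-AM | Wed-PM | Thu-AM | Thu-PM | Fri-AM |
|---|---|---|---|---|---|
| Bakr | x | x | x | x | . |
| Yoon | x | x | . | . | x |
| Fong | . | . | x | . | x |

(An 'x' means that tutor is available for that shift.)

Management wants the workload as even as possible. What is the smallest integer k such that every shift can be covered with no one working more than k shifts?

With 3 tutors and 8 worker-slots to fill, someone must work at least ⌈8/3⌉ = 3 shifts, so k ≥ 3.
k = 3 works: Wed-AM→Bakr+Yoon, Wed-PM→Yoon, Thu-AM→Bakr+Fong, Thu-PM→Bakr, Fri-AM→Yoon+Fong.
Loads: Bakr 3, Yoon 3, Fong 2 — all ≤ 3.

3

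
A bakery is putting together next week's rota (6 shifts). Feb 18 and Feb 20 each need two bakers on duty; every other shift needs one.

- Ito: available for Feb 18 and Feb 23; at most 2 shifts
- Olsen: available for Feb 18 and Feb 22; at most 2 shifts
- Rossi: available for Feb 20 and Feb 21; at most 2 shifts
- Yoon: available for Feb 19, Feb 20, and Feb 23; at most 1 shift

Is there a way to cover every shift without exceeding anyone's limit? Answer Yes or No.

Shifts {Feb 19, Feb 20} need 3 worker-slots in total, but the bakers available for any of those shifts (Rossi and Yoon) can supply at most 2 among them. So no valid schedule exists.

No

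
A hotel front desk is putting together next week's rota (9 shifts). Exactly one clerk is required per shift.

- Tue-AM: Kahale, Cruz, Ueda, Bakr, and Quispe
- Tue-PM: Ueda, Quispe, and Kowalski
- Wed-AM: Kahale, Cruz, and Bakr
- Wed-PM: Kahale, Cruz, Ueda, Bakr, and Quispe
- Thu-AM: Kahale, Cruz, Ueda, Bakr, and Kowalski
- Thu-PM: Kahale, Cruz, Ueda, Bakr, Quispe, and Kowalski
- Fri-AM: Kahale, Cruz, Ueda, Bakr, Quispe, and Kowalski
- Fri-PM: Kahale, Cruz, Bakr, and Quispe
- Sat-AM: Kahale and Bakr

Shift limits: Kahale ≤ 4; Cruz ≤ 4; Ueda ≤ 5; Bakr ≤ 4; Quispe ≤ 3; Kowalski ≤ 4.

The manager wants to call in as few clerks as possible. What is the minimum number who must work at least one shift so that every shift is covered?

9 slots to fill and no one can take more than 5, so at least ⌈9/5⌉ = 2 clerks are needed.
Kahale and Ueda alone can cover everything: Tue-AM→Kahale, Tue-PM→Ueda, Wed-AM→Kahale, Wed-PM→Ueda, Thu-AM→Ueda, Thu-PM→Ueda, Fri-AM→Ueda, Fri-PM→Kahale, Sat-AM→Kahale.

2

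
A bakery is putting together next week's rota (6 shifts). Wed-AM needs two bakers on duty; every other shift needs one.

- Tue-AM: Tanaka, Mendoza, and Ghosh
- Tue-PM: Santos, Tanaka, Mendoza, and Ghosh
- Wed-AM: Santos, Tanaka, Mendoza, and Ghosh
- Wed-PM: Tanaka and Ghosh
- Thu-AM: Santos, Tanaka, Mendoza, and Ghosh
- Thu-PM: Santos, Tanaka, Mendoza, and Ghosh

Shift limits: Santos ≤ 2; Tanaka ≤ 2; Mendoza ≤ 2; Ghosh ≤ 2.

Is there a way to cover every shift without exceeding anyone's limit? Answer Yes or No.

Yes

One valid schedule: Tue-AM→Tanaka, Tue-PM→Santos, Wed-AM→Mendoza+Ghosh, Wed-PM→Tanaka, Thu-AM→Santos, Thu-PM→Mendoza.
Loads: Santos 2/2, Tanaka 2/2, Mendoza 2/2, Ghosh 1/2 — all within limits.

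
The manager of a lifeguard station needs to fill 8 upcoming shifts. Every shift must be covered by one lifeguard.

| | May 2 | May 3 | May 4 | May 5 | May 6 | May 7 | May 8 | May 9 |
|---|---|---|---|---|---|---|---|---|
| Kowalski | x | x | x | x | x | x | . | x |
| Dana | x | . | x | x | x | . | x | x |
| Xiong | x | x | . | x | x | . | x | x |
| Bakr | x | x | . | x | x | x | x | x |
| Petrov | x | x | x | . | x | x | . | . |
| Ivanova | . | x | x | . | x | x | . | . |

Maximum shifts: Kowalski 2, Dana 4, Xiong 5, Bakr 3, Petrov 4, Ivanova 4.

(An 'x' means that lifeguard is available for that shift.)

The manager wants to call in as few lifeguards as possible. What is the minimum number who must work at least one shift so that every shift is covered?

8 slots to fill and no one can take more than 5, so at least ⌈8/5⌉ = 2 lifeguards are needed.
Dana and Petrov alone can cover everything: May 2→Dana, May 3→Petrov, May 4→Petrov, May 5→Dana, May 6→Petrov, May 7→Petrov, May 8→Dana, May 9→Dana.

2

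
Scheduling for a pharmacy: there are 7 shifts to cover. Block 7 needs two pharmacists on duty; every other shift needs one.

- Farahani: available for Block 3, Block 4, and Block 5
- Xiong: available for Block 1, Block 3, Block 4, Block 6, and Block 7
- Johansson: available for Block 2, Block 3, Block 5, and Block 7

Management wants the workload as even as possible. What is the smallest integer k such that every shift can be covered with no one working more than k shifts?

3

With 3 pharmacists and 8 worker-slots to fill, someone must work at least ⌈8/3⌉ = 3 shifts, so k ≥ 3.
k = 3 works: Block 1→Xiong, Block 2→Johansson, Block 3→Farahani, Block 4→Farahani, Block 5→Farahani, Block 6→Xiong, Block 7→Xiong+Johansson.
Loads: Farahani 3, Xiong 3, Johansson 2 — all ≤ 3.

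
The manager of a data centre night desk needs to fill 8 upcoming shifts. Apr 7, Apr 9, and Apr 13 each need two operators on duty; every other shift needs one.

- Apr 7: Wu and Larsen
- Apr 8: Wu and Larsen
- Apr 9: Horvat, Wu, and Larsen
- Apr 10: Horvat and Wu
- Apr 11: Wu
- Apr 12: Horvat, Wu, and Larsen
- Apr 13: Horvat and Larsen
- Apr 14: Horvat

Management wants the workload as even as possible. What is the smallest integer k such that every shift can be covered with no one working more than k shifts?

4

With 3 operators and 11 worker-slots to fill, someone must work at least ⌈11/3⌉ = 4 shifts, so k ≥ 4.
k = 4 works: Apr 7→Wu+Larsen, Apr 8→Wu, Apr 9→Horvat+Wu, Apr 10→Horvat, Apr 11→Wu, Apr 12→Larsen, Apr 13→Horvat+Larsen, Apr 14→Horvat.
Loads: Horvat 4, Wu 4, Larsen 3 — all ≤ 4.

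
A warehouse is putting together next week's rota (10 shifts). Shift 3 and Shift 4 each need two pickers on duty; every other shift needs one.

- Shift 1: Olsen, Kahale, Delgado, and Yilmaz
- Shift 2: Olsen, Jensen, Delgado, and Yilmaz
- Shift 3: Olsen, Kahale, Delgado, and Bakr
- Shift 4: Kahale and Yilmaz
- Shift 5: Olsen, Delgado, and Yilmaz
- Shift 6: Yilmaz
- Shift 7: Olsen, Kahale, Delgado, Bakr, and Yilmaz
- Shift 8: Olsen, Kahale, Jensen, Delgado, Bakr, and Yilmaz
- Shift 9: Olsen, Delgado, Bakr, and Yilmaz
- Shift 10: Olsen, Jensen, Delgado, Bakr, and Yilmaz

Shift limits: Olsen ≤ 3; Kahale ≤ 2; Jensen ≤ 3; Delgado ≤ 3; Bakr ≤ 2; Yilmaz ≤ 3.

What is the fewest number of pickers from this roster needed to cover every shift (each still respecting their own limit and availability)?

5

12 slots to fill and no one can take more than 3, so at least ⌈12/3⌉ = 4 pickers are needed.
No set of 4 pickers can cover every shift (each such set leaves at least one shift with no one available or exceeds a cap).
Olsen, Kahale, Jensen, Delgado, and Yilmaz alone can cover everything: Shift 1→Delgado, Shift 2→Jensen, Shift 3→Olsen+Kahale, Shift 4→Kahale+Yilmaz, Shift 5→Olsen, Shift 6→Yilmaz, Shift 7→Delgado, Shift 8→Jensen, Shift 9→Olsen, Shift 10→Jensen.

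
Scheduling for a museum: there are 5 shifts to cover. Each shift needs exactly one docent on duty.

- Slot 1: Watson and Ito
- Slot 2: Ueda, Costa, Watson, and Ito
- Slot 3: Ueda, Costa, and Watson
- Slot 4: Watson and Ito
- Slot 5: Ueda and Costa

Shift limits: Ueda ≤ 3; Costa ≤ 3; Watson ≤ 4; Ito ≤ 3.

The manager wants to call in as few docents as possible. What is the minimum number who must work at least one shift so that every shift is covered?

2

5 slots to fill and no one can take more than 4, so at least ⌈5/4⌉ = 2 docents are needed.
Ueda and Watson alone can cover everything: Slot 1→Watson, Slot 2→Ueda, Slot 3→Ueda, Slot 4→Watson, Slot 5→Ueda.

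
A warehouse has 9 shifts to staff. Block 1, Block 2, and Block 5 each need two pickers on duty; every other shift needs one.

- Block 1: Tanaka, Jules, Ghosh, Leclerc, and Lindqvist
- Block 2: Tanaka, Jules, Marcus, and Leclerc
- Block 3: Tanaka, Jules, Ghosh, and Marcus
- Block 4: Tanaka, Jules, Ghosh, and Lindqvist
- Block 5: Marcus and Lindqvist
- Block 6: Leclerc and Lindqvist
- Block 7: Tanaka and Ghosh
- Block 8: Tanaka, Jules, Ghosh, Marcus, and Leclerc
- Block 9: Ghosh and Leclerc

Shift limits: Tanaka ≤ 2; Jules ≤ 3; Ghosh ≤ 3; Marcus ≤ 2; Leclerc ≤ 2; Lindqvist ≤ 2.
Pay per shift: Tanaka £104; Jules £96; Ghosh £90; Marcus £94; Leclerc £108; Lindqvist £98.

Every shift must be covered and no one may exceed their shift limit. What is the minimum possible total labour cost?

Block 5 can only be covered by Marcus and Lindqvist, so that assignment is forced.
Picking the cheapest available picker for each shift independently would cost £1116, but that ignores the shift limits.
An optimal schedule: Block 1→Jules+Tanaka, Block 2→Jules+Tanaka, Block 3→Ghosh, Block 4→Jules, Block 5→Marcus+Lindqvist, Block 6→Lindqvist, Block 7→Ghosh, Block 8→Marcus, Block 9→Ghosh.
Total: 96 + 104 + 96 + 104 + 90 + 96 + 94 + 98 + 98 + 90 + 94 + 90 = £1150.

£1150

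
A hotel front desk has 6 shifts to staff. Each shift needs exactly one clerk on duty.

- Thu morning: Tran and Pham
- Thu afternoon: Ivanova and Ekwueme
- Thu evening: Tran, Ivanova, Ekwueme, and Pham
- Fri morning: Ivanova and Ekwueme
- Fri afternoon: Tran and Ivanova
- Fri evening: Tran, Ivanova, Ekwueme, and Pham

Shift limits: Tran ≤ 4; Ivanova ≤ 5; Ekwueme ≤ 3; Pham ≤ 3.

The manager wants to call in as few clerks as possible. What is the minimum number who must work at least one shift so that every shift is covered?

2

6 slots to fill and no one can take more than 5, so at least ⌈6/5⌉ = 2 clerks are needed.
Tran and Ivanova alone can cover everything: Thu morning→Tran, Thu afternoon→Ivanova, Thu evening→Tran, Fri morning→Ivanova, Fri afternoon→Tran, Fri evening→Tran.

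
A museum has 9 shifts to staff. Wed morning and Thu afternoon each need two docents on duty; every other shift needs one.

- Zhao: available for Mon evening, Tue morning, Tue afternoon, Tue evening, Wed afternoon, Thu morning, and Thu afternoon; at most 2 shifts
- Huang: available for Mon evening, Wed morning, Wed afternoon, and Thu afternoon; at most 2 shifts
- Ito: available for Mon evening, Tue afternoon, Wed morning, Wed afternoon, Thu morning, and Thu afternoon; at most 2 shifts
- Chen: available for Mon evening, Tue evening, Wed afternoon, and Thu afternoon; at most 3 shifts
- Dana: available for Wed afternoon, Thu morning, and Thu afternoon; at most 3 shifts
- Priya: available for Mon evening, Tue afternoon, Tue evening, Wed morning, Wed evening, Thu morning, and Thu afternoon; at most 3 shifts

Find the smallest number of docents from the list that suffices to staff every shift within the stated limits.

5

11 slots to fill and no one can take more than 3, so at least ⌈11/3⌉ = 4 docents are needed.
No set of 4 docents can cover every shift (each such set leaves at least one shift with no one available or exceeds a cap).
Zhao, Huang, Ito, Chen, and Priya alone can cover everything: Mon evening→Chen, Tue morning→Zhao, Tue afternoon→Zhao, Tue evening→Chen, Wed morning→Huang+Ito, Wed afternoon→Huang, Wed evening→Priya, Thu morning→Ito, Thu afternoon→Chen+Priya.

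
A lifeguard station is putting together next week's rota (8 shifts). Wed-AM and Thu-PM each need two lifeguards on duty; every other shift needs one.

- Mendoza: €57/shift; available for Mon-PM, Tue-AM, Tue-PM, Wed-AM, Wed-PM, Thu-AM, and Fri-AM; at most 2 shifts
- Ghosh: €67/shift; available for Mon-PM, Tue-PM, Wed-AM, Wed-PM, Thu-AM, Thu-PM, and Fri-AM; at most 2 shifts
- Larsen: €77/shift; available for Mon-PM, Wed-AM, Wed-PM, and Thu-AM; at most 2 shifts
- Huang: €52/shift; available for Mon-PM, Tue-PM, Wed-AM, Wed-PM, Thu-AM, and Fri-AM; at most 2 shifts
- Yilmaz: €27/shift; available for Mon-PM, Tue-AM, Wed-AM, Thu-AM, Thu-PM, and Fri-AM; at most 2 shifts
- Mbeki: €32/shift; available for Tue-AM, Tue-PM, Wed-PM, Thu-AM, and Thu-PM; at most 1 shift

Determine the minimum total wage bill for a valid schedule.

€515

Picking the cheapest available lifeguard for each shift independently would cost €310, but that ignores the shift limits.
An optimal schedule: Mon-PM→Mendoza, Tue-AM→Yilmaz, Tue-PM→Huang, Wed-AM→Ghosh+Larsen, Wed-PM→Mendoza, Thu-AM→Ghosh, Thu-PM→Yilmaz+Mbeki, Fri-AM→Huang.
Total: 57 + 27 + 52 + 67 + 77 + 57 + 67 + 27 + 32 + 52 = €515.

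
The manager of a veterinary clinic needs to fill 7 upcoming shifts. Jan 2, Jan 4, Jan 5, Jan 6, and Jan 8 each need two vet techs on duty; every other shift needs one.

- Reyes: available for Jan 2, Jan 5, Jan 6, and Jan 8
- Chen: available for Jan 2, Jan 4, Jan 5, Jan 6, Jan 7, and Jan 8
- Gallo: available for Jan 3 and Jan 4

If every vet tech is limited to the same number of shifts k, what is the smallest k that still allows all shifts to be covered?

6

With 3 vet techs and 12 worker-slots to fill, someone must work at least ⌈12/3⌉ = 4 shifts, so k ≥ 4.
k = 5 is infeasible (exhaustive check).
k = 6 works: Jan 2→Reyes+Chen, Jan 3→Gallo, Jan 4→Chen+Gallo, Jan 5→Reyes+Chen, Jan 6→Reyes+Chen, Jan 7→Chen, Jan 8→Reyes+Chen.
Loads: Reyes 4, Chen 6, Gallo 2 — all ≤ 6.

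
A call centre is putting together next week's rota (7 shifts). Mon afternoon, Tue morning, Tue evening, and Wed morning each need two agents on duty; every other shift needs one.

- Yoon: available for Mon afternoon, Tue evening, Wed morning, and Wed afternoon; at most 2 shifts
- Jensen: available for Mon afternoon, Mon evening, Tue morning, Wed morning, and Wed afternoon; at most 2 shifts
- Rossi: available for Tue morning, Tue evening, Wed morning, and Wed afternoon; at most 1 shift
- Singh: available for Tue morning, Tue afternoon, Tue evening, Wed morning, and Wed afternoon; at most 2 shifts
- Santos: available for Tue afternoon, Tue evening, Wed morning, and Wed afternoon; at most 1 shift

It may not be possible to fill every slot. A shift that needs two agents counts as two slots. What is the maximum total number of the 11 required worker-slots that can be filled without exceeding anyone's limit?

Total capacity across all agents is 2+2+1+2+1 = 8, and 11 slots are needed, so at most 8 can be filled.
An assignment achieving 8: Mon afternoon→Yoon+Jensen, Mon evening→Jensen, Tue morning→Rossi+Singh, Tue afternoon→Singh, Tue evening→Yoon+Santos.
Loads: Yoon 2/2, Jensen 2/2, Rossi 1/1, Singh 2/2, Santos 1/1.

8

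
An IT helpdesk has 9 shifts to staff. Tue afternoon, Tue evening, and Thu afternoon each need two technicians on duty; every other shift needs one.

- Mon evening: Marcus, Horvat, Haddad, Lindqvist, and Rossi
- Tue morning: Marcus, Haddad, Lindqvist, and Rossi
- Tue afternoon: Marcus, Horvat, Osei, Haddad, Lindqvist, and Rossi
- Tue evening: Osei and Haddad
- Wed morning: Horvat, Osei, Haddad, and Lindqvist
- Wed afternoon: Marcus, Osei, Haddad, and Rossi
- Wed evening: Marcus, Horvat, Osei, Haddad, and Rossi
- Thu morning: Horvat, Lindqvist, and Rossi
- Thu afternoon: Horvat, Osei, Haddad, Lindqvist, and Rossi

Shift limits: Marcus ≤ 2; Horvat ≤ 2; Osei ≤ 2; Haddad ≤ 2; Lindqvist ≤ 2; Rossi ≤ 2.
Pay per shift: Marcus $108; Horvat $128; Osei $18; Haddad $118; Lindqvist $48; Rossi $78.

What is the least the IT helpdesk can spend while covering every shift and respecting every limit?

$996

Tue evening can only be covered by Osei and Haddad, so that assignment is forced.
Picking the cheapest available technician for each shift independently would cost $466, but that ignores the shift limits.
An optimal schedule: Mon evening→Haddad, Tue morning→Marcus, Tue afternoon→Lindqvist+Rossi, Tue evening→Osei+Haddad, Wed morning→Horvat, Wed afternoon→Marcus, Wed evening→Osei, Thu morning→Horvat, Thu afternoon→Lindqvist+Rossi.
Total: 118 + 108 + 48 + 78 + 18 + 118 + 128 + 108 + 18 + 128 + 48 + 78 = $996.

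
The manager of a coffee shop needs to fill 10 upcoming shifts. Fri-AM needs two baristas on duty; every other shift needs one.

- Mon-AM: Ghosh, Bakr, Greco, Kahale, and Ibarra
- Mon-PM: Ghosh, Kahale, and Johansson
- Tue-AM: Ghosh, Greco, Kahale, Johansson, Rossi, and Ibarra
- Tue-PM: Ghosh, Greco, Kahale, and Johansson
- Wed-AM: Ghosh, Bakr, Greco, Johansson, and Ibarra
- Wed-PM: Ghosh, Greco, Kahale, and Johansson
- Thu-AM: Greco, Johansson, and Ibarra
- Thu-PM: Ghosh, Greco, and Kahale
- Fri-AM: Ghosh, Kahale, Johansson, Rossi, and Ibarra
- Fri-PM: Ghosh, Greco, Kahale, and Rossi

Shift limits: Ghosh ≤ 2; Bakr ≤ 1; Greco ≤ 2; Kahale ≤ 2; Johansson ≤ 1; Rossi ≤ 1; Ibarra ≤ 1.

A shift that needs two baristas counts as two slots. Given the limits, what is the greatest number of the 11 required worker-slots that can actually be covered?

10

Total capacity across all baristas is 2+1+2+2+1+1+1 = 10, and 11 slots are needed, so at most 10 can be filled.
An assignment achieving 10: Mon-AM→Bakr, Mon-PM→Ghosh, Tue-PM→Greco, Wed-AM→Johansson, Wed-PM→Kahale, Thu-AM→Greco, Thu-PM→Ghosh, Fri-AM→Rossi+Ibarra, Fri-PM→Kahale.
Loads: Ghosh 2/2, Bakr 1/1, Greco 2/2, Kahale 2/2, Johansson 1/1, Rossi 1/1, Ibarra 1/1.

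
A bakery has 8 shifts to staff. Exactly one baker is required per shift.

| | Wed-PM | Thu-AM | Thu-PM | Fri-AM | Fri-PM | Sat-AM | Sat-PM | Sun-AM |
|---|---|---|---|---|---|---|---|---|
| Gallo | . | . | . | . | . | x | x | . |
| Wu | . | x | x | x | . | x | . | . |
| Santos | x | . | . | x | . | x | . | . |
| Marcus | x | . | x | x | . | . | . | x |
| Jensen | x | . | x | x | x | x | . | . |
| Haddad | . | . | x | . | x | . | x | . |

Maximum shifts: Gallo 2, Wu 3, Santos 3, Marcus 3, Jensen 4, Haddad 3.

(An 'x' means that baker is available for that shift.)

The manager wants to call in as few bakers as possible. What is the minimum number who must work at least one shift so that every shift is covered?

3

8 slots to fill and no one can take more than 4, so at least ⌈8/4⌉ = 2 bakers are needed.
Any 2 bakers together have capacity at most 4+3 = 7 < 8 slots, so 2 can never suffice.
Wu, Marcus, and Haddad alone can cover everything: Wed-PM→Marcus, Thu-AM→Wu, Thu-PM→Marcus, Fri-AM→Wu, Fri-PM→Haddad, Sat-AM→Wu, Sat-PM→Haddad, Sun-AM→Marcus.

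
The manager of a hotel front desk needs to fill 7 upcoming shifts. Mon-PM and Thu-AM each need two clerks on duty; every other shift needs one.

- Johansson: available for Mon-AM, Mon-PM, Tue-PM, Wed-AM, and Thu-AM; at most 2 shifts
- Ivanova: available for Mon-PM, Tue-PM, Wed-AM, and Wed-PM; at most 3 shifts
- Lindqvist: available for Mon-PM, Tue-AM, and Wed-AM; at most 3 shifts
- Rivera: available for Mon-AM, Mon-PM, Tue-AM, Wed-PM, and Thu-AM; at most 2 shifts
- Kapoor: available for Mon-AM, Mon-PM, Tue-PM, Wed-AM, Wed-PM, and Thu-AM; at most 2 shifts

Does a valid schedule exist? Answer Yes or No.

Yes

One valid schedule: Mon-AM→Johansson, Mon-PM→Ivanova+Lindqvist, Tue-AM→Lindqvist, Tue-PM→Johansson, Wed-AM→Ivanova, Wed-PM→Ivanova, Thu-AM→Rivera+Kapoor.
Loads: Johansson 2/2, Ivanova 3/3, Lindqvist 2/3, Rivera 1/2, Kapoor 1/2 — all within limits.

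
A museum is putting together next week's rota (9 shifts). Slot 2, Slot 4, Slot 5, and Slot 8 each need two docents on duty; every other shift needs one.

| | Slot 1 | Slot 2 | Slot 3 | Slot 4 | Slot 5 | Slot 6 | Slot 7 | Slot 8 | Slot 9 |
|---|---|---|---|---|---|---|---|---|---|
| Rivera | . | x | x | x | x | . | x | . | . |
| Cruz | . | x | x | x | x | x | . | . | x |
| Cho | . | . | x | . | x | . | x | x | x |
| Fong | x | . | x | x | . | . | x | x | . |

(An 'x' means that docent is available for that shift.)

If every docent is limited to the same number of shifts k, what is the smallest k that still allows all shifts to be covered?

4

With 4 docents and 13 worker-slots to fill, someone must work at least ⌈13/4⌉ = 4 shifts, so k ≥ 4.
k = 4 works: Slot 1→Fong, Slot 2→Rivera+Cruz, Slot 3→Cho, Slot 4→Rivera+Cruz, Slot 5→Rivera+Cho, Slot 6→Cruz, Slot 7→Rivera, Slot 8→Cho+Fong, Slot 9→Cruz.
Loads: Rivera 4, Cruz 4, Cho 3, Fong 2 — all ≤ 4.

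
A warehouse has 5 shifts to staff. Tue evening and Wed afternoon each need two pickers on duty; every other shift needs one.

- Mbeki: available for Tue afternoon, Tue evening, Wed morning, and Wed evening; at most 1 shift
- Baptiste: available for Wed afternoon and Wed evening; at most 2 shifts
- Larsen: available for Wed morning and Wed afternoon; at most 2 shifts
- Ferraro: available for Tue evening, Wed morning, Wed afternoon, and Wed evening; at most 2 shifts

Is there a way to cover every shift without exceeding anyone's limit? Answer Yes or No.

Total capacity is 7 and 7 slots are needed, so capacity alone doesn't rule it out.
Shifts {Tue afternoon, Tue evening} need 3 worker-slots in total, but the pickers available for any of those shifts (Mbeki and Ferraro) can supply at most 2 among them. So no valid schedule exists.

No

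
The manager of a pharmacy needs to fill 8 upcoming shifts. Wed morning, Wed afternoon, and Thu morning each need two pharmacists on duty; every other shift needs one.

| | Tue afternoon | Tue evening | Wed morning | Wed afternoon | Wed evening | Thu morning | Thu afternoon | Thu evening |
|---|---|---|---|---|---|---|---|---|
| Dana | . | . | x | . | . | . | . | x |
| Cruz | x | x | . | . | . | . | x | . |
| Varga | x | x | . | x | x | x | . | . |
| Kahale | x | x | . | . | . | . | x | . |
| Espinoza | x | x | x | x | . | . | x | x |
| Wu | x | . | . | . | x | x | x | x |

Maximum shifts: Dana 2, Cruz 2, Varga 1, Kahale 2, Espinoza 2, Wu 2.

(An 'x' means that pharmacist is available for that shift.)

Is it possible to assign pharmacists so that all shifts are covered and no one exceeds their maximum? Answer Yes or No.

Total capacity is 11 and 11 slots are needed, so capacity alone doesn't rule it out.
Shifts {Wed afternoon, Thu morning} need 4 worker-slots in total, but the pharmacists available for any of those shifts (Varga, Espinoza, and Wu) can supply at most 3 among them. So no valid schedule exists.

No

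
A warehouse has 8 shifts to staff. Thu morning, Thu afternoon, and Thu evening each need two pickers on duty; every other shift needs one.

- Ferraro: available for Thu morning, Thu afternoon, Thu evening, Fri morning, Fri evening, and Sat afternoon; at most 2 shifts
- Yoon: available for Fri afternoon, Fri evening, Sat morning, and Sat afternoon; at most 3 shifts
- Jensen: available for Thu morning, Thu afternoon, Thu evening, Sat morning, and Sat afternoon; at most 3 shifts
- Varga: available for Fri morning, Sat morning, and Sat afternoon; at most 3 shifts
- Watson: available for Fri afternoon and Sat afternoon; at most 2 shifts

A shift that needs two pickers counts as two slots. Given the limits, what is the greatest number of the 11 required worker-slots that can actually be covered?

10

Total capacity across all pickers is 2+3+3+3+2 = 13, and 11 slots are needed, so at most 11 can be filled.
Shifts {Thu morning, Thu afternoon, Thu evening} need 6 slots but only Ferraro and Jensen are available for them, supplying at most 5 — so at least 1 slot must go unfilled.
An assignment achieving 10: Thu morning→Ferraro+Jensen, Thu afternoon→Ferraro+Jensen, Thu evening→Jensen, Fri morning→Varga, Fri afternoon→Yoon, Fri evening→Yoon, Sat morning→Yoon, Sat afternoon→Varga.
Loads: Ferraro 2/2, Yoon 3/3, Jensen 3/3, Varga 2/3, Watson 0/2.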